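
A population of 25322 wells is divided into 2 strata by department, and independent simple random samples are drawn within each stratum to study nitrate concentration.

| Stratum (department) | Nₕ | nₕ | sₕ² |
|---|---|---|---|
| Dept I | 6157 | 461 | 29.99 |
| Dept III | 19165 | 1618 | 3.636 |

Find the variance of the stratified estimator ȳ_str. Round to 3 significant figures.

Var(ȳ_str) = Σₕ Wₕ²(1 − fₕ)sₕ²/nₕ with Wₕ = Nₕ/N, N = 25322.
Dept I: Wₕ = 0.24314825; term = 0.24314825²·(1 − 0.07487413)·29.99/461 = 0.0035581042.
Dept III: Wₕ = 0.75685175; term = 0.75685175²·(1 − 0.08442473)·3.636/1618 = 0.0011785854.
Sum = 0.0047366896.

0.00474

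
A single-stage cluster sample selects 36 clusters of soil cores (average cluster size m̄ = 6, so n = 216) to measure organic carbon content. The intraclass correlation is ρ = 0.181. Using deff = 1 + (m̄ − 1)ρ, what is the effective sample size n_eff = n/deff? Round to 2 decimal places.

deff = 1 + (6 − 1)·0.181 = 1 + 0.905 = 1.905.
n_eff = 216 / 1.905 = 113.39.

113.39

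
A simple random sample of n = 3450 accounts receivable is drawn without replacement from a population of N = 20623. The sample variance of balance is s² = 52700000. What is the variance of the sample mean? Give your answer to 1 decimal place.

Under SRS without replacement, Var(ȳ) = (1 − f)·s²/n with f = n/N = 3450/20623 = 0.16728895.
Var(ȳ) = (1 − 0.16728895)·52700000/3450 = 0.83271105·15275.362 = 12719.963.

12720.0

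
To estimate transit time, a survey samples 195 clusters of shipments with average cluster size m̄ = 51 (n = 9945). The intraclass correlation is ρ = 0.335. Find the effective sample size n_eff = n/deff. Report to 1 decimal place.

deff = 1 + (51 − 1)·0.335 = 1 + 16.75 = 17.75.
n_eff = 9945 / 17.75 = 560.3.

560.3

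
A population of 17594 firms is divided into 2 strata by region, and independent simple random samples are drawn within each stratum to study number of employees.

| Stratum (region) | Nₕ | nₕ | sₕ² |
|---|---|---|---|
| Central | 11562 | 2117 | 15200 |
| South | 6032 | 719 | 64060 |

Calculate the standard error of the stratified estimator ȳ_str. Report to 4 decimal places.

3.4289

Var(ȳ_str) = Σₕ Wₕ²(1 − fₕ)sₕ²/nₕ with Wₕ = Nₕ/N, N = 17594.
Central: Wₕ = 0.65715585; term = 0.65715585²·(1 − 0.18309981)·15200/2117 = 2.5329609.
South: Wₕ = 0.34284415; term = 0.34284415²·(1 − 0.11919761)·64060/719 = 9.2242278.
Sum = 11.757189.
SE = √(11.757189) = 3.4289.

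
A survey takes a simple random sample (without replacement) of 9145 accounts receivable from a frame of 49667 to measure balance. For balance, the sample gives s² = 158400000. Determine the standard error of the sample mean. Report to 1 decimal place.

Under SRS without replacement, Var(ȳ) = (1 − f)·s²/n with f = n/N = 9145/49667 = 0.18412628.
Var(ȳ) = (1 − 0.18412628)·158400000/9145 = 0.81587372·17320.94 = 14131.7.
SE(ȳ) = √(14131.7) = 118.9.

118.9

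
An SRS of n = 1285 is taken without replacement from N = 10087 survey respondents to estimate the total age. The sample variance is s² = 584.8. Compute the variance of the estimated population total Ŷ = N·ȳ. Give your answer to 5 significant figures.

4.0406 × 10^7

Var(Ŷ) = N²·Var(ȳ) = N²·(1 − n/N)·s²/n.
f = 1285/10087 = 0.12739169; Var(ȳ) = 0.87260831·584.8/1285 = 0.39712166.
Var(Ŷ) = 10087² · 0.39712166 = 4.0406164 × 10^7.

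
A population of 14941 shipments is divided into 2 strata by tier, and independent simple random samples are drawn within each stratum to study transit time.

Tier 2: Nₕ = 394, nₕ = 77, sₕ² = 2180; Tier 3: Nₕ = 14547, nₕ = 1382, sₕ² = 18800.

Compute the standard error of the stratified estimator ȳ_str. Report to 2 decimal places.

3.42

Var(ȳ_str) = Σₕ Wₕ²(1 − fₕ)sₕ²/nₕ with Wₕ = Nₕ/N, N = 14941.
Tier 2: Wₕ = 0.02637039; term = 0.02637039²·(1 − 0.19543147)·2180/77 = 0.015840246.
Tier 3: Wₕ = 0.97362961; term = 0.97362961²·(1 − 0.09500241)·18800/1382 = 11.670374.
Sum = 11.686214.
SE = √(11.686214) = 3.42.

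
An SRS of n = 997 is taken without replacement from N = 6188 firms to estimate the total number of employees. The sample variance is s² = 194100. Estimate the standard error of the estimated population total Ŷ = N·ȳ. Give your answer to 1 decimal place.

79079.9

Var(Ŷ) = N²·Var(ȳ) = N²·(1 − n/N)·s²/n.
f = 997/6188 = 0.16111829; Var(ȳ) = 0.83888171·194100/997 = 163.31689.
Var(Ŷ) = 6188² · 163.31689 = 6.2536232 × 10^9.
SE(Ŷ) = √(6.2536232 × 10^9) = 79079.9.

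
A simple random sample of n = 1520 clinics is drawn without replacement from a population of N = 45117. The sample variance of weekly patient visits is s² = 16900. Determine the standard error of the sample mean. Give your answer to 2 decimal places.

3.28

Under SRS without replacement, Var(ȳ) = (1 − f)·s²/n with f = n/N = 1520/45117 = 0.03369018.
Var(ȳ) = (1 − 0.03369018)·16900/1520 = 0.96630982·11.118421 = 10.743839.
SE(ȳ) = √(10.743839) = 3.28.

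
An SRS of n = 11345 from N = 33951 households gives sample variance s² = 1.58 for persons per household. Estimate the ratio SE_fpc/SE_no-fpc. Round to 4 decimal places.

f = n/N = 11345/33951 = 0.33415805.
SE_no-fpc = √(s²/n) = 0.011801203; SE_fpc = √((1−f)s²/n) = 0.0096296803.
Ratio = √(1−f) = 0.81599139.

0.8160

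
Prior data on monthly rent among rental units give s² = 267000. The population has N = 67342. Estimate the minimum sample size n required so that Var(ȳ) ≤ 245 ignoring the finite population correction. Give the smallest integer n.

Without fpc, n₀ = s²/D = 267000/245 = 1089.7959.
Rounding up, n = 1090.

1090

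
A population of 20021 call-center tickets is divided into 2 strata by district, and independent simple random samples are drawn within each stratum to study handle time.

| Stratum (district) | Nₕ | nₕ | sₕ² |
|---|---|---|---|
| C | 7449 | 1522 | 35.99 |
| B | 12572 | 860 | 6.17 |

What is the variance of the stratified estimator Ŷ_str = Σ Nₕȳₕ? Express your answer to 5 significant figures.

2.1004 × 10^6

Var(Ŷ_str) = Σₕ Nₕ²(1 − fₕ)sₕ²/nₕ.
C: 7449²·(1 − 1522/7449)·35.99/1522 = 1.043999 × 10^6.
B: 12572²·(1 − 860/12572)·6.17/860 = 1.0563848 × 10^6.
Sum = 2.1003838 × 10^6.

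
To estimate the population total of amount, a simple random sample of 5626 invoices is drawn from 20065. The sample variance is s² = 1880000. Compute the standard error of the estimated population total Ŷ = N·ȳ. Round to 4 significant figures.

311100

Var(Ŷ) = N²·Var(ȳ) = N²·(1 − n/N)·s²/n.
f = 5626/20065 = 0.28038874; Var(ȳ) = 0.71961126·1880000/5626 = 240.46733.
Var(Ŷ) = 20065² · 240.46733 = 9.6813163 × 10^10.
SE(Ŷ) = √(9.6813163 × 10^10) = 311100.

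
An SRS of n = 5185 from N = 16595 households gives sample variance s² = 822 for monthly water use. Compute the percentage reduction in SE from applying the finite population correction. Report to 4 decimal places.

f = n/N = 5185/16595 = 0.31244351.
SE_no-fpc = √(s²/n) = 0.39816358; SE_fpc = √((1−f)s²/n) = 0.33015336.
Ratio = √(1−f) = 0.82919026. Reduction = 100·(1 − 0.82919026) = 17.0810%.

17.0810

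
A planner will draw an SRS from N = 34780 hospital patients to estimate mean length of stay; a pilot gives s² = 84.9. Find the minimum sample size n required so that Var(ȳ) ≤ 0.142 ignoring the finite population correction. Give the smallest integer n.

598

Without fpc, n₀ = s²/D = 84.9/0.142 = 597.8873.
Rounding up, n = 598.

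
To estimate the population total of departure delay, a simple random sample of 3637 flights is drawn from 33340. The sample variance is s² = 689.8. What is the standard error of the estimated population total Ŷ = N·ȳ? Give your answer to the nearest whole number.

13705

Var(Ŷ) = N²·Var(ȳ) = N²·(1 − n/N)·s²/n.
f = 3637/33340 = 0.10908818; Var(ȳ) = 0.89091182·689.8/3637 = 0.16897195.
Var(Ŷ) = 33340² · 0.16897195 = 1.8782172 × 10^8.
SE(Ŷ) = √(1.8782172 × 10^8) = 13705.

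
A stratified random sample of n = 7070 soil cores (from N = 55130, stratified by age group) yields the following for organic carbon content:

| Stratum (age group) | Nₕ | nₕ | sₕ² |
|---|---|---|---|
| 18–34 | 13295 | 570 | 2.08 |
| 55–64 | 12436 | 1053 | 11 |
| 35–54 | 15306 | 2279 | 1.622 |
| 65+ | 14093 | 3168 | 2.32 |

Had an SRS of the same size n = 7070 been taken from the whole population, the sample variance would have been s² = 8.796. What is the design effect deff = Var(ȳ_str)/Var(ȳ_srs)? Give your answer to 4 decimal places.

Var(ȳ_str) = Σ Wₕ²(1−fₕ)sₕ²/nₕ with Wₕ = Nₕ/55130:
  18–34: (13295/55130)²·(1−570/13295)·2.08/570 = 2.0312278 × 10^-4
  55–64: (12436/55130)²·(1−1053/12436)·11/1053 = 4.865481 × 10^-4
  35–54: (15306/55130)²·(1−2279/15306)·1.622/2279 = 4.6691375 × 10^-5
  65+: (14093/55130)²·(1−3168/14093)·2.32/3168 = 3.7098105 × 10^-5
  → Var(ȳ_str) = 7.7346036 × 10^-4.
Var(ȳ_srs) = (1 − 7070/55130)·8.796/7070 = 0.00108458.
deff = (7.7346036 × 10^-4) / 0.00108458 = 0.7131.

0.7131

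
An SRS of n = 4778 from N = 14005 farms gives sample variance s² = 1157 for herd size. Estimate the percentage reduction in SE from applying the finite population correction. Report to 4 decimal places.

f = n/N = 4778/14005 = 0.34116387.
SE_no-fpc = √(s²/n) = 0.49208894; SE_fpc = √((1−f)s²/n) = 0.3994223.
Ratio = √(1−f) = 0.81168721. Reduction = 100·(1 − 0.81168721) = 18.8313%.

18.8313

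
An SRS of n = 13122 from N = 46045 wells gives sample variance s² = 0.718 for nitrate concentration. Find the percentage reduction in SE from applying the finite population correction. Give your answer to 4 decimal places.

f = n/N = 13122/46045 = 0.28498208.
SE_no-fpc = √(s²/n) = 0.0073971122; SE_fpc = √((1−f)s²/n) = 0.0062549043.
Ratio = √(1−f) = 0.84558732. Reduction = 100·(1 − 0.84558732) = 15.4413%.

15.4413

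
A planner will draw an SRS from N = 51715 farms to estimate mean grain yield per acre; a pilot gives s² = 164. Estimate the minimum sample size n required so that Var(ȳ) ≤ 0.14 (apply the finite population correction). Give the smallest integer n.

1146

Without fpc, n₀ = s²/D = 164/0.14 = 1171.4286.
With fpc, (1 − n/N)·s²/n ≤ D requires n ≥ n₀/(1 + n₀/N) = 1171.4286/(1 + 1171.4286/51715) = 1145.4816.
Rounding up, n = 1146.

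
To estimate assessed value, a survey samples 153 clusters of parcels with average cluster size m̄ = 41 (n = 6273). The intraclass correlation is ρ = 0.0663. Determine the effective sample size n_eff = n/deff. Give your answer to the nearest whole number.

1718

deff = 1 + (41 − 1)·0.0663 = 1 + 2.652 = 3.652.
n_eff = 6273 / 3.652 = 1718.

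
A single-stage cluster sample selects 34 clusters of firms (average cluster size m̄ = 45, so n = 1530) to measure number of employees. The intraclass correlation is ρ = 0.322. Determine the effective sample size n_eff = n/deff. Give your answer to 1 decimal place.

100.9

deff = 1 + (45 − 1)·0.322 = 1 + 14.168 = 15.168.
n_eff = 1530 / 15.168 = 100.9.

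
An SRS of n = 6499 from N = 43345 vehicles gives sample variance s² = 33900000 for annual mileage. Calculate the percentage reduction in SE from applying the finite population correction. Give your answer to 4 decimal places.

f = n/N = 6499/43345 = 0.14993656.
SE_no-fpc = √(s²/n) = 72.223176; SE_fpc = √((1−f)s²/n) = 66.588963.
Ratio = √(1−f) = 0.92198885. Reduction = 100·(1 − 0.92198885) = 7.8011%.

7.8011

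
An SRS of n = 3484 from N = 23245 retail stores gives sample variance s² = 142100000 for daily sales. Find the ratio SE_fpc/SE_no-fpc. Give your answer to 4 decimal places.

0.9220

f = n/N = 3484/23245 = 0.14988169.
SE_no-fpc = √(s²/n) = 201.95656; SE_fpc = √((1−f)s²/n) = 186.20771.
Ratio = √(1−f) = 0.92201860.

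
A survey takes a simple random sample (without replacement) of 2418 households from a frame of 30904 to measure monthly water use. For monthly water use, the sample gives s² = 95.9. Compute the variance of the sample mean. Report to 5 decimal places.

0.03656

Under SRS without replacement, Var(ȳ) = (1 − f)·s²/n with f = n/N = 2418/30904 = 0.07824230.
Var(ȳ) = (1 − 0.07824230)·95.9/2418 = 0.92175770·0.039660877 = 0.036557719.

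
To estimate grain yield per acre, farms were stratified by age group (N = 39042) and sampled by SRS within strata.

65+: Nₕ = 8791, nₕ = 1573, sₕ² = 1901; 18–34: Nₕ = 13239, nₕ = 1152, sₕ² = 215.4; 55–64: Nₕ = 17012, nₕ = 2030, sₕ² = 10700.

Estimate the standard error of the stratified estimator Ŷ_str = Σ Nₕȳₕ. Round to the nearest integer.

38079

Var(Ŷ_str) = Σₕ Nₕ²(1 − fₕ)sₕ²/nₕ.
65+: 8791²·(1 − 1573/8791)·1901/1573 = 7.668467 × 10^7.
18–34: 13239²·(1 − 1152/13239)·215.4/1152 = 2.9920368 × 10^7.
55–64: 17012²·(1 − 2030/17012)·10700/2030 = 1.3434234 × 10^9.
Sum = 1.4500284 × 10^9.
SE = √(1.4500284 × 10^9) = 38079.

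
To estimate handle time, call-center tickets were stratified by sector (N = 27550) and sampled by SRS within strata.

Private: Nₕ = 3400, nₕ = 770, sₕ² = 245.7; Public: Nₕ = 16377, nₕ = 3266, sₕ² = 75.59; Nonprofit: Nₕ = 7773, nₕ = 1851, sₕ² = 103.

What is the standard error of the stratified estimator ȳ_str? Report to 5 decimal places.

0.11697

Var(ȳ_str) = Σₕ Wₕ²(1 − fₕ)sₕ²/nₕ with Wₕ = Nₕ/N, N = 27550.
Private: Wₕ = 0.12341198; term = 0.12341198²·(1 − 0.22647059)·245.7/770 = 0.0037592905.
Public: Wₕ = 0.59444646; term = 0.59444646²·(1 − 0.19942602)·75.59/3266 = 0.0065474942.
Nonprofit: Wₕ = 0.28214156; term = 0.28214156²·(1 − 0.23813200)·103/1851 = 0.0033747738.
Sum = 0.013681559.
SE = √(0.013681559) = 0.11697.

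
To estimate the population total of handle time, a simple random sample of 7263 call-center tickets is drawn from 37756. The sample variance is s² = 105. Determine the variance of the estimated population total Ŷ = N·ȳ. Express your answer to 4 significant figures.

Var(Ŷ) = N²·Var(ȳ) = N²·(1 − n/N)·s²/n.
f = 7263/37756 = 0.19236678; Var(ȳ) = 0.80763322·105/7263 = 0.011675821.
Var(Ŷ) = 37756² · 0.011675821 = 1.6644064 × 10^7.

1.664 × 10^7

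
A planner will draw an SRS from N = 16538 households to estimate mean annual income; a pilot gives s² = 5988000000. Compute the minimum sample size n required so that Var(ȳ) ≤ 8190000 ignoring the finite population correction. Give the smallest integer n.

732

Without fpc, n₀ = s²/D = 5988000000/8190000 = 731.1355.
Rounding up, n = 732.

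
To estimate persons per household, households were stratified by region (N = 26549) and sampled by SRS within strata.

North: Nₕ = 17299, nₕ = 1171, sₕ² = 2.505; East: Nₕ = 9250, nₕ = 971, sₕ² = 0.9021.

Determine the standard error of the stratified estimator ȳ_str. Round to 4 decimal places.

Var(ȳ_str) = Σₕ Wₕ²(1 − fₕ)sₕ²/nₕ with Wₕ = Nₕ/N, N = 26549.
North: Wₕ = 0.65158763; term = 0.65158763²·(1 − 0.06769177)·2.505/1171 = 8.4675158 × 10^-4.
East: Wₕ = 0.34841237; term = 0.34841237²·(1 − 0.10497297)·0.9021/971 = 1.0093894 × 10^-4.
Sum = 9.4769052 × 10^-4.
SE = √(9.4769052 × 10^-4) = 0.0308.

0.0308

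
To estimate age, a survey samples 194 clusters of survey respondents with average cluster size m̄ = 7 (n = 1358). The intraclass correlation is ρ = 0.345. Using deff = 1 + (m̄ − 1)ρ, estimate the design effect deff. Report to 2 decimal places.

deff = 1 + (7 − 1)·0.345 = 1 + 2.07 = 3.07.

3.07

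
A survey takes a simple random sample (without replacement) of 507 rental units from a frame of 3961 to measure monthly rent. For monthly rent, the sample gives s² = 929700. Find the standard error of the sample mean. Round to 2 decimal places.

39.99

Under SRS without replacement, Var(ȳ) = (1 − f)·s²/n with f = n/N = 507/3961 = 0.12799798.
Var(ȳ) = (1 − 0.12799798)·929700/507 = 0.87200202·1833.7278 = 1599.0144.
SE(ȳ) = √(1599.0144) = 39.99.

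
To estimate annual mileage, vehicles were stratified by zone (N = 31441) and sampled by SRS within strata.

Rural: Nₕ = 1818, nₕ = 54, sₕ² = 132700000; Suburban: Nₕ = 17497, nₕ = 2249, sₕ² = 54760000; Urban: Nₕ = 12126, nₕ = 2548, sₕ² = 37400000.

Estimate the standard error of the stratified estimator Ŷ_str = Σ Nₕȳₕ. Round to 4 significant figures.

4.010 × 10^6

Var(Ŷ_str) = Σₕ Nₕ²(1 − fₕ)sₕ²/nₕ.
Rural: 1818²·(1 − 54/1818)·132700000/54 = 7.8807876 × 10^12.
Suburban: 17497²·(1 − 2249/17497)·54760000/2249 = 6.4960665 × 10^12.
Urban: 12126²·(1 − 2548/12126)·37400000/2548 = 1.7047652 × 10^12.
Sum = 1.6081619 × 10^13.
SE = √(1.6081619 × 10^13) = 4.010 × 10^6.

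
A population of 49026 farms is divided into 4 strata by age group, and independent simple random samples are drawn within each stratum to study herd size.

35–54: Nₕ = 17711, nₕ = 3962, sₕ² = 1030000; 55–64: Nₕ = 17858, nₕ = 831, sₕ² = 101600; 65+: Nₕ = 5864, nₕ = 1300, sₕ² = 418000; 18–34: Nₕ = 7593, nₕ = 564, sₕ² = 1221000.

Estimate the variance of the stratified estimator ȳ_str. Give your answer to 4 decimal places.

Var(ȳ_str) = Σₕ Wₕ²(1 − fₕ)sₕ²/nₕ with Wₕ = Nₕ/N, N = 49026.
35–54: Wₕ = 0.36125729; term = 0.36125729²·(1 − 0.22370278)·1030000/3962 = 26.338075.
55–64: Wₕ = 0.36425570; term = 0.36425570²·(1 − 0.04653377)·101600/831 = 15.467165.
65+: Wₕ = 0.11961000; term = 0.11961000²·(1 − 0.22169168)·418000/1300 = 3.5803015.
18–34: Wₕ = 0.15487700; term = 0.15487700²·(1 − 0.07427894)·1221000/564 = 48.071822.
Sum = 93.457364.

93.4574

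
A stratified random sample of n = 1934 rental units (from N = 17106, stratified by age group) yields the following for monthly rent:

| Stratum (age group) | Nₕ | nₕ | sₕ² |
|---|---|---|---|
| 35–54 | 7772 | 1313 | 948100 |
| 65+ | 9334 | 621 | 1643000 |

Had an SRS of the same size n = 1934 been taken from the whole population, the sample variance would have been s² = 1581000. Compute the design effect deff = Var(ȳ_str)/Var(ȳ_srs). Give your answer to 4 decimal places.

Var(ȳ_str) = Σ Wₕ²(1−fₕ)sₕ²/nₕ with Wₕ = Nₕ/17106:
  35–54: (7772/17106)²·(1−1313/7772)·948100/1313 = 123.87697
  65+: (9334/17106)²·(1−621/9334)·1643000/621 = 735.33382
  → Var(ȳ_str) = 859.21079.
Var(ȳ_srs) = (1 − 1934/17106)·1581000/1934 = 725.05302.
deff = 859.21079 / 725.05302 = 1.1850.

1.1850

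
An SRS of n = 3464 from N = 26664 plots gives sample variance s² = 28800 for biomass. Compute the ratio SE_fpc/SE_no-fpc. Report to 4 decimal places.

0.9328

f = n/N = 3464/26664 = 0.12991299.
SE_no-fpc = √(s²/n) = 2.883416; SE_fpc = √((1−f)s²/n) = 2.6896059.
Ratio = √(1−f) = 0.93278455.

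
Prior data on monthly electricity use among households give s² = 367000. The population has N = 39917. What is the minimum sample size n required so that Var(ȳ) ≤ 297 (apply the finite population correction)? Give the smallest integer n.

1199

Without fpc, n₀ = s²/D = 367000/297 = 1235.6902.
With fpc, (1 − n/N)·s²/n ≤ D requires n ≥ n₀/(1 + n₀/N) = 1235.6902/(1 + 1235.6902/39917) = 1198.5862.
Rounding up, n = 1199.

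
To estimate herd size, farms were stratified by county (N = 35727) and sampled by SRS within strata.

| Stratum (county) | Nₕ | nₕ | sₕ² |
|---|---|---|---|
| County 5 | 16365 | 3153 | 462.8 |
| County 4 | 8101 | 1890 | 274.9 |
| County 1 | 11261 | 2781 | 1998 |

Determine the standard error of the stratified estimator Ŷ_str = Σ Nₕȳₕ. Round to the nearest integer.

10376

Var(Ŷ_str) = Σₕ Nₕ²(1 − fₕ)sₕ²/nₕ.
County 5: 16365²·(1 − 3153/16365)·462.8/3153 = 3.1736129 × 10^7.
County 4: 8101²·(1 − 1890/8101)·274.9/1890 = 7.3183487 × 10^6.
County 1: 11261²·(1 − 2781/11261)·1998/2781 = 6.8606823 × 10^7.
Sum = 1.076613 × 10^8.
SE = √(1.076613 × 10^8) = 10376.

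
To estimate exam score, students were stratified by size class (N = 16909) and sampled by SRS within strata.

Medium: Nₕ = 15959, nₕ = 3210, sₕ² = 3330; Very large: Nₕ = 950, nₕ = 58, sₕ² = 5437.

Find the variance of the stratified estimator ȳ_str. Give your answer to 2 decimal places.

Var(ȳ_str) = Σₕ Wₕ²(1 − fₕ)sₕ²/nₕ with Wₕ = Nₕ/N, N = 16909.
Medium: Wₕ = 0.94381690; term = 0.94381690²·(1 − 0.20114042)·3330/3210 = 0.73821888.
Very large: Wₕ = 0.05618310; term = 0.05618310²·(1 − 0.06105263)·5437/58 = 0.27783308.
Sum = 1.016052.

1.02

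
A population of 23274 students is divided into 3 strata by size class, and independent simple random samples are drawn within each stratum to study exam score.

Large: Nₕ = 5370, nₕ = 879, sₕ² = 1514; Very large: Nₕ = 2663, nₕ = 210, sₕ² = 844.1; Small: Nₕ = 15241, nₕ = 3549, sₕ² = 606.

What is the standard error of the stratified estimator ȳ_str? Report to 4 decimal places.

Var(ȳ_str) = Σₕ Wₕ²(1 − fₕ)sₕ²/nₕ with Wₕ = Nₕ/N, N = 23274.
Large: Wₕ = 0.23072957; term = 0.23072957²·(1 − 0.16368715)·1514/879 = 0.076685328.
Very large: Wₕ = 0.11441952; term = 0.11441952²·(1 − 0.07885843)·844.1/210 = 0.048473152.
Small: Wₕ = 0.65485091; term = 0.65485091²·(1 − 0.23285874)·606/3549 = 0.056172899.
Sum = 0.18133138.
SE = √(0.18133138) = 0.4258.

0.4258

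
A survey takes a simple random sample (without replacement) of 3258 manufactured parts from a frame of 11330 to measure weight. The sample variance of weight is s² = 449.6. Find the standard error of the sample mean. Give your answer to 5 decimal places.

0.31355

Under SRS without replacement, Var(ȳ) = (1 − f)·s²/n with f = n/N = 3258/11330 = 0.28755516.
Var(ȳ) = (1 − 0.28755516)·449.6/3258 = 0.71244484·0.13799877 = 0.098316513.
SE(ȳ) = √(0.098316513) = 0.31355.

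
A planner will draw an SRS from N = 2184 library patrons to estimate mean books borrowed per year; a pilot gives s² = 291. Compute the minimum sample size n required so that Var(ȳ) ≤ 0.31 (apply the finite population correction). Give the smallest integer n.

657

Without fpc, n₀ = s²/D = 291/0.31 = 938.7097.
With fpc, (1 − n/N)·s²/n ≤ D requires n ≥ n₀/(1 + n₀/N) = 938.7097/(1 + 938.7097/2184) = 656.5266.
Rounding up, n = 657.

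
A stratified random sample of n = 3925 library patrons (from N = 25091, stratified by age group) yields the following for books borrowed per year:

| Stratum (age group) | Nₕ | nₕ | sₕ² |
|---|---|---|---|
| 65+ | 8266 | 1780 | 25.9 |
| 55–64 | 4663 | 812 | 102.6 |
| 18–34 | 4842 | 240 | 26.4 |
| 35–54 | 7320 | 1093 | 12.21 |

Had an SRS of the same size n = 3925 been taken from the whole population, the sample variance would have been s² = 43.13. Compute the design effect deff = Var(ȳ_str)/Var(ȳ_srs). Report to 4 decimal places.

1.0298

Var(ȳ_str) = Σ Wₕ²(1−fₕ)sₕ²/nₕ with Wₕ = Nₕ/25091:
  65+: (8266/25091)²·(1−1780/8266)·25.9/1780 = 0.001239128
  55–64: (4663/25091)²·(1−812/4663)·102.6/812 = 0.0036040792
  18–34: (4842/25091)²·(1−240/4842)·26.4/240 = 0.0038933921
  35–54: (7320/25091)²·(1−1093/7320)·12.21/1093 = 8.0881558 × 10^-4
  → Var(ȳ_str) = 0.0095454149.
Var(ȳ_srs) = (1 − 3925/25091)·43.13/3925 = 0.009269592.
deff = 0.0095454149 / 0.009269592 = 1.0298.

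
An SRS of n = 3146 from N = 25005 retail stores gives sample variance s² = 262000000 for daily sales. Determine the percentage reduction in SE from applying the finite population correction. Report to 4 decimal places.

6.5021

f = n/N = 3146/25005 = 0.12581484.
SE_no-fpc = √(s²/n) = 288.58336; SE_fpc = √((1−f)s²/n) = 269.81929.
Ratio = √(1−f) = 0.93497870. Reduction = 100·(1 − 0.93497870) = 6.5021%.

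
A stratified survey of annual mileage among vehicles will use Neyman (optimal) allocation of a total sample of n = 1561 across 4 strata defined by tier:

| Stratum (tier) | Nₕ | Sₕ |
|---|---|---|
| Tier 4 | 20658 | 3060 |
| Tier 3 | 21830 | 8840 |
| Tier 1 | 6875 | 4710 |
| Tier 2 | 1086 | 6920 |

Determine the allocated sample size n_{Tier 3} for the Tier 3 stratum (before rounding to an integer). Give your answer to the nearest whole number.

1017

Neyman allocation: nₕ = n·NₕSₕ / Σⱼ NⱼSⱼ.
Σ NⱼSⱼ = 20658·3060 + 21830·8840 + 6875·4710 + 1086·6920 = 2.9608705 × 10^8.
n_{Tier 3} = 1561·21830·8840 / (2.9608705 × 10^8) = 1017.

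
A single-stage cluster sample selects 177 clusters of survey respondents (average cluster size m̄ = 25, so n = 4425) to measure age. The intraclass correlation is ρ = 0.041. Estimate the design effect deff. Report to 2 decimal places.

1.98

deff = 1 + (25 − 1)·0.041 = 1 + 0.984 = 1.984.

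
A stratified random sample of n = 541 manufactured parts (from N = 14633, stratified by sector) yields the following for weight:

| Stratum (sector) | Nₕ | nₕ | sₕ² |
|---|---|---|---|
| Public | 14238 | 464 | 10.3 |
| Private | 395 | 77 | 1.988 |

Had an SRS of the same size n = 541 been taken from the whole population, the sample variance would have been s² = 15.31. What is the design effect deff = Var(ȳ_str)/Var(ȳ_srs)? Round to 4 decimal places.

Var(ȳ_str) = Σ Wₕ²(1−fₕ)sₕ²/nₕ with Wₕ = Nₕ/14633:
  Public: (14238/14633)²·(1−464/14238)·10.3/464 = 0.020331132
  Private: (395/14633)²·(1−77/395)·1.988/77 = 1.5145483 × 10^-5
  → Var(ȳ_str) = 0.020346277.
Var(ȳ_srs) = (1 − 541/14633)·15.31/541 = 0.02725318.
deff = 0.020346277 / 0.02725318 = 0.7466.

0.7466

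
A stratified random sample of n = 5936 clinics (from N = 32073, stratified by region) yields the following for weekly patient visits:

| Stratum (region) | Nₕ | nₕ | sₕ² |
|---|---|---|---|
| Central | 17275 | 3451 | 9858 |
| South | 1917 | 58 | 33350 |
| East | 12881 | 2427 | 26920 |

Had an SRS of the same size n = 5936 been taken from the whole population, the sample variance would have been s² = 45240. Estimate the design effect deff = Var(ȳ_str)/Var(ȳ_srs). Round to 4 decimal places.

Var(ȳ_str) = Σ Wₕ²(1−fₕ)sₕ²/nₕ with Wₕ = Nₕ/32073:
  Central: (17275/32073)²·(1−3451/17275)·9858/3451 = 0.66315717
  South: (1917/32073)²·(1−58/1917)·33350/58 = 1.9920039
  East: (12881/32073)²·(1−2427/12881)·26920/2427 = 1.4519718
  → Var(ȳ_str) = 4.1071329.
Var(ȳ_srs) = (1 − 5936/32073)·45240/5936 = 6.2107616.
deff = 4.1071329 / 6.2107616 = 0.6613.

0.6613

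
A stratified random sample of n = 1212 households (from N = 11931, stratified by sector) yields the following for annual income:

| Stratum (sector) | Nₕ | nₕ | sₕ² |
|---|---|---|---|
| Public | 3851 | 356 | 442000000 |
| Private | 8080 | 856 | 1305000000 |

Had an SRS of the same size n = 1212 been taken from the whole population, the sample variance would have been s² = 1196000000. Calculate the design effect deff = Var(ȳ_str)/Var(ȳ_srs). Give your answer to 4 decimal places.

Var(ȳ_str) = Σ Wₕ²(1−fₕ)sₕ²/nₕ with Wₕ = Nₕ/11931:
  Public: (3851/11931)²·(1−356/3851)·442000000/356 = 117392.21
  Private: (8080/11931)²·(1−856/8080)·1305000000/856 = 625132.61
  → Var(ȳ_str) = 742524.82.
Var(ȳ_srs) = (1 − 1212/11931)·1196000000/1212 = 886555.62.
deff = 742524.82 / 886555.62 = 0.8375.

0.8375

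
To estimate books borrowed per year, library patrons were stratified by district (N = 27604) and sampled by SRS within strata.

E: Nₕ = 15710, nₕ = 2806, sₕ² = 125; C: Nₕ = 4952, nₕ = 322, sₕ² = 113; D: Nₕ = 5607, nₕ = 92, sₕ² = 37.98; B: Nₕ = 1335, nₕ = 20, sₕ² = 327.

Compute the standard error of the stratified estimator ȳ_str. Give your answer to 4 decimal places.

Var(ȳ_str) = Σₕ Wₕ²(1 − fₕ)sₕ²/nₕ with Wₕ = Nₕ/N, N = 27604.
E: Wₕ = 0.56912042; term = 0.56912042²·(1 − 0.17861235)·125/2806 = 0.011851651.
C: Wₕ = 0.17939429; term = 0.17939429²·(1 − 0.06502423)·113/322 = 0.010559422.
D: Wₕ = 0.20312274; term = 0.20312274²·(1 − 0.01640806)·37.98/92 = 0.016753254.
B: Wₕ = 0.04836256; term = 0.04836256²·(1 − 0.01498127)·327/20 = 0.037668709.
Sum = 0.076833036.
SE = √(0.076833036) = 0.2772.

0.2772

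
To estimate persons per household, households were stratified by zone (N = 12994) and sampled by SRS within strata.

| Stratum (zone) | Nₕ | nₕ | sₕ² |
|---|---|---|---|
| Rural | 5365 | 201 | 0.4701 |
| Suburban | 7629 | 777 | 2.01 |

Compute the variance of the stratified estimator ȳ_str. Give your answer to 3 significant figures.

Var(ȳ_str) = Σₕ Wₕ²(1 − fₕ)sₕ²/nₕ with Wₕ = Nₕ/N, N = 12994.
Rural: Wₕ = 0.41288287; term = 0.41288287²·(1 − 0.03746505)·0.4701/201 = 3.8376417 × 10^-4.
Suburban: Wₕ = 0.58711713; term = 0.58711713²·(1 − 0.10184821)·2.01/777 = 8.008926 × 10^-4.
Sum = 0.0011846568.

0.00118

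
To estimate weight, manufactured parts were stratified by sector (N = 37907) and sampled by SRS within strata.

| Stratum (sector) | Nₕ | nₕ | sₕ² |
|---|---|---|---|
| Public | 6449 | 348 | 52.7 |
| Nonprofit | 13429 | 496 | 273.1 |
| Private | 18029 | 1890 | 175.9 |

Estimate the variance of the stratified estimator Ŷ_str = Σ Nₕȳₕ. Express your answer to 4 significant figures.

1.287 × 10^8

Var(Ŷ_str) = Σₕ Nₕ²(1 − fₕ)sₕ²/nₕ.
Public: 6449²·(1 − 348/6449)·52.7/348 = 5.958333 × 10^6.
Nonprofit: 13429²·(1 − 496/13429)·273.1/496 = 9.5627538 × 10^7.
Private: 18029²·(1 − 1890/18029)·175.9/1890 = 2.7080227 × 10^7.
Sum = 1.286661 × 10^8.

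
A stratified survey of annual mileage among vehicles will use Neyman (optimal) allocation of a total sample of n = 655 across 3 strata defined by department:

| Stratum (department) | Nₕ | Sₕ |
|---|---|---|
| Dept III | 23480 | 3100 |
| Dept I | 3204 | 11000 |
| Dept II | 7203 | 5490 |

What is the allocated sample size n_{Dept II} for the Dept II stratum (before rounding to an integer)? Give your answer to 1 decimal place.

175.5

Neyman allocation: nₕ = n·NₕSₕ / Σⱼ NⱼSⱼ.
Σ NⱼSⱼ = 23480·3100 + 3204·11000 + 7203·5490 = 1.4757647 × 10^8.
n_{Dept II} = 655·7203·5490 / (1.4757647 × 10^8) = 175.5.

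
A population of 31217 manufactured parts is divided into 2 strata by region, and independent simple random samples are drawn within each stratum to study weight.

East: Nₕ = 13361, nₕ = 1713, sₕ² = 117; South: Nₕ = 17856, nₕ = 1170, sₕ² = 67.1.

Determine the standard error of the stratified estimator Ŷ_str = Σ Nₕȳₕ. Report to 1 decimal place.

5264.7

Var(Ŷ_str) = Σₕ Nₕ²(1 − fₕ)sₕ²/nₕ.
East: 13361²·(1 − 1713/13361)·117/1713 = 1.0629647 × 10^7.
South: 17856²·(1 − 1170/17856)·67.1/1170 = 1.7087285 × 10^7.
Sum = 2.7716932 × 10^7.
SE = √(2.7716932 × 10^7) = 5264.7.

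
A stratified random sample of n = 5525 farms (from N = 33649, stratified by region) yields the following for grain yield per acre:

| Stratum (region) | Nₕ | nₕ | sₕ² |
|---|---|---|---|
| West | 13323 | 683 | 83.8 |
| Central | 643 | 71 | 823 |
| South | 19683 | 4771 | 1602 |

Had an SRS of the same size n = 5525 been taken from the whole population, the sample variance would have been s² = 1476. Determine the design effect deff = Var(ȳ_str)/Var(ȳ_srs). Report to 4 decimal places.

Var(ȳ_str) = Σ Wₕ²(1−fₕ)sₕ²/nₕ with Wₕ = Nₕ/33649:
  West: (13323/33649)²·(1−683/13323)·83.8/683 = 0.018248539
  Central: (643/33649)²·(1−71/643)·823/71 = 0.0037653397
  South: (19683/33649)²·(1−4771/19683)·1602/4771 = 0.087043422
  → Var(ȳ_str) = 0.1090573.
Var(ȳ_srs) = (1 − 5525/33649)·1476/5525 = 0.22328472.
deff = 0.1090573 / 0.22328472 = 0.4884.

0.4884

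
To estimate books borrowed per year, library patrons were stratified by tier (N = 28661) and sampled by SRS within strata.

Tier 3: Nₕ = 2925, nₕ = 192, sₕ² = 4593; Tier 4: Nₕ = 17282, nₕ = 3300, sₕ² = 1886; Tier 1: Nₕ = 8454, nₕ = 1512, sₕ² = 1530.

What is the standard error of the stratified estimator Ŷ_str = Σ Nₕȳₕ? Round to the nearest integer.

19716

Var(Ŷ_str) = Σₕ Nₕ²(1 − fₕ)sₕ²/nₕ.
Tier 3: 2925²·(1 − 192/2925)·4593/192 = 1.9123207 × 10^8.
Tier 4: 17282²·(1 − 3300/17282)·1886/3300 = 1.3809916 × 10^8.
Tier 1: 8454²·(1 − 1512/8454)·1530/1512 = 5.9386331 × 10^7.
Sum = 3.8871756 × 10^8.
SE = √(3.8871756 × 10^8) = 19716.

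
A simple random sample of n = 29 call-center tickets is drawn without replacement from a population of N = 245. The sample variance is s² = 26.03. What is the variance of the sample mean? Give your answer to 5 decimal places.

0.79134

Under SRS without replacement, Var(ȳ) = (1 − f)·s²/n with f = n/N = 29/245 = 0.11836735.
Var(ȳ) = (1 − 0.11836735)·26.03/29 = 0.88163265·0.89758621 = 0.79134131.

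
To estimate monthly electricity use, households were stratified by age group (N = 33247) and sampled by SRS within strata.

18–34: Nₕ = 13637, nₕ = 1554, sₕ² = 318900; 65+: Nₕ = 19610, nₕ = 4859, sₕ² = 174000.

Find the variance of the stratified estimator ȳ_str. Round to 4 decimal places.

39.9621

Var(ȳ_str) = Σₕ Wₕ²(1 − fₕ)sₕ²/nₕ with Wₕ = Nₕ/N, N = 33247.
18–34: Wₕ = 0.41017235; term = 0.41017235²·(1 − 0.11395468)·318900/1554 = 30.590896.
65+: Wₕ = 0.58982765; term = 0.58982765²·(1 − 0.24778174)·174000/4859 = 9.3712275.
Sum = 39.962124.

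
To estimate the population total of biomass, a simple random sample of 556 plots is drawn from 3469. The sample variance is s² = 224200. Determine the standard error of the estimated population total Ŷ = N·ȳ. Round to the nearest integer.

Var(Ŷ) = N²·Var(ȳ) = N²·(1 − n/N)·s²/n.
f = 556/3469 = 0.16027674; Var(ȳ) = 0.83972326·224200/556 = 338.60783.
Var(Ŷ) = 3469² · 338.60783 = 4.0747934 × 10^9.
SE(Ŷ) = √(4.0747934 × 10^9) = 63834.

63834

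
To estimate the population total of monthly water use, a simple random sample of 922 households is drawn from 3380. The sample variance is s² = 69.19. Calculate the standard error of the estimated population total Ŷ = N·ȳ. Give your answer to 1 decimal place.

789.6

Var(Ŷ) = N²·Var(ȳ) = N²·(1 − n/N)·s²/n.
f = 922/3380 = 0.27278107; Var(ȳ) = 0.72721893·69.19/922 = 0.05457297.
Var(Ŷ) = 3380² · 0.05457297 = 623463.44.
SE(Ŷ) = √(623463.44) = 789.6.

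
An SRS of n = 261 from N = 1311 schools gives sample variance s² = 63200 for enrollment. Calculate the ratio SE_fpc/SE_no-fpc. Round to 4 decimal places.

0.8949

f = n/N = 261/1311 = 0.19908467.
SE_no-fpc = √(s²/n) = 15.561028; SE_fpc = √((1−f)s²/n) = 13.926167.
Ratio = √(1−f) = 0.89493873.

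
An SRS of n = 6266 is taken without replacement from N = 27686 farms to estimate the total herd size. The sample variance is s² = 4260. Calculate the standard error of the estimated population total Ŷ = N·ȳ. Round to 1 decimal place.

20079.3

Var(Ŷ) = N²·Var(ȳ) = N²·(1 − n/N)·s²/n.
f = 6266/27686 = 0.22632377; Var(ȳ) = 0.77367623·4260/6266 = 0.52599118.
Var(Ŷ) = 27686² · 0.52599118 = 4.0317992 × 10^8.
SE(Ŷ) = √(4.0317992 × 10^8) = 20079.3.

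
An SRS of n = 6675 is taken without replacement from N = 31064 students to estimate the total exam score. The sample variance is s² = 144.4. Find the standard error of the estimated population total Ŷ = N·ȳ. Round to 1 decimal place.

Var(Ŷ) = N²·Var(ȳ) = N²·(1 − n/N)·s²/n.
f = 6675/31064 = 0.21487896; Var(ȳ) = 0.78512104·144.4/6675 = 0.016984491.
Var(Ŷ) = 31064² · 0.016984491 = 1.638956 × 10^7.
SE(Ŷ) = √(1.638956 × 10^7) = 4048.4.

4048.4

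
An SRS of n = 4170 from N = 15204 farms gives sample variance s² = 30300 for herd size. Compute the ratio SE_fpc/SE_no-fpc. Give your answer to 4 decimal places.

f = n/N = 4170/15204 = 0.27426993.
SE_no-fpc = √(s²/n) = 2.6955866; SE_fpc = √((1−f)s²/n) = 2.2963646.
Ratio = √(1−f) = 0.85189792.

0.8519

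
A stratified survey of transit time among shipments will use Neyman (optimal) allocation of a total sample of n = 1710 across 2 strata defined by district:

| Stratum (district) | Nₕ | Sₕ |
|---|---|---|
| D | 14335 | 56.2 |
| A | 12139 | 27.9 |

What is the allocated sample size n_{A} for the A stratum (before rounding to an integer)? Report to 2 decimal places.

506.11

Neyman allocation: nₕ = n·NₕSₕ / Σⱼ NⱼSⱼ.
Σ NⱼSⱼ = 14335·56.2 + 12139·27.9 = 1.1443051 × 10^6.
n_{A} = 1710·12139·27.9 / (1.1443051 × 10^6) = 506.11.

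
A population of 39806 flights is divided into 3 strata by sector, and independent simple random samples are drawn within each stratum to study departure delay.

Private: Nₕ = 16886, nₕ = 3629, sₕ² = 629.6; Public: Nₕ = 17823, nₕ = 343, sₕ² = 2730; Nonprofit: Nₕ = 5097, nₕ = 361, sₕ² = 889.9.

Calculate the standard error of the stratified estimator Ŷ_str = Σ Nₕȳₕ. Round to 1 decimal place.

50774.0

Var(Ŷ_str) = Σₕ Nₕ²(1 − fₕ)sₕ²/nₕ.
Private: 16886²·(1 − 3629/16886)·629.6/3629 = 3.8837368 × 10^7.
Public: 17823²·(1 − 343/17823)·2730/343 = 2.4796522 × 10^9.
Nonprofit: 5097²·(1 − 361/5097)·889.9/361 = 5.9505942 × 10^7.
Sum = 2.5779955 × 10^9.
SE = √(2.5779955 × 10^9) = 50774.0.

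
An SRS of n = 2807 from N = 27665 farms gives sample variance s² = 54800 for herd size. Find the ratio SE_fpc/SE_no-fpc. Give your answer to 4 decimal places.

0.9479

f = n/N = 2807/27665 = 0.10146394.
SE_no-fpc = √(s²/n) = 4.4184411; SE_fpc = √((1−f)s²/n) = 4.1882908.
Ratio = √(1−f) = 0.94791142.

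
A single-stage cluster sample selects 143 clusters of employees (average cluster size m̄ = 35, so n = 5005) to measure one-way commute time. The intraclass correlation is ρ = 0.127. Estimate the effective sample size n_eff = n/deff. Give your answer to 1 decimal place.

941.1

deff = 1 + (35 − 1)·0.127 = 1 + 4.318 = 5.318.
n_eff = 5005 / 5.318 = 941.1.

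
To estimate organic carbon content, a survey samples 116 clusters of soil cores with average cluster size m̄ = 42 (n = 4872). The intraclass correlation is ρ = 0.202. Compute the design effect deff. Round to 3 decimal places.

deff = 1 + (42 − 1)·0.202 = 1 + 8.282 = 9.282.

9.282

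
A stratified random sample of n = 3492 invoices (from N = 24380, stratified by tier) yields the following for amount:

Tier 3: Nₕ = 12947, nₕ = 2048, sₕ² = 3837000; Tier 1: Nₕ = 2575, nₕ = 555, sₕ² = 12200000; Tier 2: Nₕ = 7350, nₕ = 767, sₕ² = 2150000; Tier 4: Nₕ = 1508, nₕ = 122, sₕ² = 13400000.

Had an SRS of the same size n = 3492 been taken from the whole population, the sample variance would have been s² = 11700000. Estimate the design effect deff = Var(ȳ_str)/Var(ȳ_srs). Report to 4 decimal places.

Var(ȳ_str) = Σ Wₕ²(1−fₕ)sₕ²/nₕ with Wₕ = Nₕ/24380:
  Tier 3: (12947/24380)²·(1−2048/12947)·3837000/2048 = 444.78512
  Tier 1: (2575/24380)²·(1−555/2575)·12200000/555 = 192.36588
  Tier 2: (7350/24380)²·(1−767/7350)·2150000/767 = 228.18489
  Tier 4: (1508/24380)²·(1−122/1508)·13400000/122 = 386.22656
  → Var(ȳ_str) = 1251.5625.
Var(ȳ_srs) = (1 − 3492/24380)·11700000/3492 = 2870.6139.
deff = 1251.5625 / 2870.6139 = 0.4360.

0.4360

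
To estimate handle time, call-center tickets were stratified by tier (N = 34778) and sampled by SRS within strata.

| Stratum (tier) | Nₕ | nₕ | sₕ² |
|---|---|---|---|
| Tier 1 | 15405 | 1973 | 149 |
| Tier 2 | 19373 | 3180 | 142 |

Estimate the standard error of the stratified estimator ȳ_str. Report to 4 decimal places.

0.1565

Var(ȳ_str) = Σₕ Wₕ²(1 − fₕ)sₕ²/nₕ with Wₕ = Nₕ/N, N = 34778.
Tier 1: Wₕ = 0.44295244; term = 0.44295244²·(1 − 0.12807530)·149/1973 = 0.012919698.
Tier 2: Wₕ = 0.55704756; term = 0.55704756²·(1 − 0.16414598)·142/3180 = 0.011581804.
Sum = 0.024501502.
SE = √(0.024501502) = 0.1565.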